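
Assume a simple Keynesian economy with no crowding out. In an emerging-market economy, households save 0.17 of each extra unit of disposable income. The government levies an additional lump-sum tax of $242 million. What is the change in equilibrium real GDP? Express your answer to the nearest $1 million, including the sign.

MPC = 1 − MPS = 1 − 0.17 = 0.83.
A lump-sum tax change of +$242 million shifts disposable income by −$242 million; first-round consumption changes by −c × ΔT = −0.83 × (+$242 million) = −$200.86 million.
Expenditure multiplier = 1/(1 − MPC) = 1/(1 − 0.83) = 1/0.17 ≈ 5.882.
The tax multiplier is −c × k ≈ −4.882, so ΔY = k × (−c·ΔT) = (−$200.86 million) / 0.17 ≈ −$1,182 million.

−$1,182 million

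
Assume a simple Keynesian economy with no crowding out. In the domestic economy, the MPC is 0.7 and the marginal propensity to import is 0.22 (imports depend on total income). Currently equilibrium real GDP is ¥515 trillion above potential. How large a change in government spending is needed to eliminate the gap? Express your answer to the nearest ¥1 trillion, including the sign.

Spending multiplier = 1/(1 − c + m) = 1/(1 − 0.7 + 0.22) = 1/0.52 ≈ 1.923.
Need ΔY = −¥515 trillion, so ΔG = ΔY/k = (−¥515 trillion) × 0.52 ≈ −¥268 trillion.
The government should cut government spending by ¥268 trillion.

−¥268 trillion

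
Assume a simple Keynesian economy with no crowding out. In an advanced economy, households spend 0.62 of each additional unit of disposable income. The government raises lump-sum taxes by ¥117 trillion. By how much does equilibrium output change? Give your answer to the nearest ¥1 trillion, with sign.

A lump-sum tax change of +¥117 trillion shifts disposable income by −¥117 trillion; first-round consumption changes by −c × ΔT = −0.62 × (+¥117 trillion) = −¥72.54 trillion.
Expenditure multiplier = 1/(1 − MPC) = 1/(1 − 0.62) = 1/0.38 ≈ 2.632.
The tax multiplier is −c × k ≈ −1.632, so ΔY = k × (−c·ΔT) = (−¥72.54 trillion) / 0.38 ≈ −¥191 trillion.

−¥191 trillion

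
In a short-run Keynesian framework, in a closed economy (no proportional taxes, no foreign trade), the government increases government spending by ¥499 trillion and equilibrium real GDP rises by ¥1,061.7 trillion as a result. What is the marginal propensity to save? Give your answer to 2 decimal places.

Implied spending multiplier k = ΔY/ΔG = 1,061.7/499 ≈ 2.1277.
Since k = 1/(1 − MPC), MPC = 1 − 1/k = 1 − ΔG/ΔY = 1 − 499/1,061.7 ≈ 0.53.
MPS = 1 − MPC = 0.47.

0.47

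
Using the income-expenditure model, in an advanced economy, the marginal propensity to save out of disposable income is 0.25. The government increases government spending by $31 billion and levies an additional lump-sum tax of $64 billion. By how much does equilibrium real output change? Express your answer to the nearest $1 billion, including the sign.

−$68 billion

MPC = 1 − MPS = 1 − 0.25 = 0.75.
Expenditure multiplier = 1/(1 − MPC) = 1/(1 − 0.75) = 1/0.25 = 4.
ΔG contributes k·ΔG = (+$31 billion) / 0.25 = +$124 billion.
ΔT of +$64 billion changes first-round spending by −c·ΔT = −$48 billion, contributing k·(−c·ΔT) = (−$48 billion) / 0.25 = −$192 billion.
Net ΔY = k(ΔG − c·ΔT) = (−$17 billion) / 0.25 = −$68 billion.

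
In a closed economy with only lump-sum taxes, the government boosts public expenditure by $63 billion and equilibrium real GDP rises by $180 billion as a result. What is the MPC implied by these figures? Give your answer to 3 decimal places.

Implied spending multiplier k = ΔY/ΔG = 180/63 ≈ 2.8571.
Since k = 1/(1 − MPC), MPC = 1 − 1/k = 1 − ΔG/ΔY = 1 − 63/180 = 0.650.

0.650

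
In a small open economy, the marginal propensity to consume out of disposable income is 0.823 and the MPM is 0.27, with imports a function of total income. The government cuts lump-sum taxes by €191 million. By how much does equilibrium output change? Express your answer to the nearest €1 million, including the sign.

+€352 million

A lump-sum tax change of −€191 million shifts disposable income by +€191 million; first-round consumption changes by −c × ΔT = −0.823 × (−€191 million) = +€157.193 million.
Expenditure multiplier = 1/(1 − c + m) = 1/(1 − 0.823 + 0.27) = 1/0.447 ≈ 2.237.
The tax multiplier is −c × k ≈ −1.841, so ΔY = k × (−c·ΔT) = (+€157.193 million) / 0.447 ≈ +€352 million.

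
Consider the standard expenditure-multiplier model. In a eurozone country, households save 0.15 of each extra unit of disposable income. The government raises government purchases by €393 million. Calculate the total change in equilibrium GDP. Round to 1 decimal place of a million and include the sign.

+€2,620.0 million

MPC = 1 − MPS = 1 − 0.15 = 0.85.
Expenditure multiplier = 1/(1 − MPC) = 1/(1 − 0.85) = 1/0.15 ≈ 6.667.
ΔY = k × ΔG = (+€393 million) / 0.15 = +€2,620 million.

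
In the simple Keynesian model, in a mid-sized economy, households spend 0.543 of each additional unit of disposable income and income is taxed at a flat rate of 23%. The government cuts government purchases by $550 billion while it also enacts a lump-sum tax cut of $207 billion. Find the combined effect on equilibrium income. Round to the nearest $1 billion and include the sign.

−$752 billion

Expenditure multiplier = 1/(1 − c(1−t)) = 1/(1 − 0.543×0.77) = 1/0.58189 ≈ 1.719.
ΔG contributes k·ΔG = (−$550 billion) / 0.58189 ≈ −$945.2 billion.
ΔT of −$207 billion changes first-round spending by −c·ΔT = +$112.401 billion, contributing k·(−c·ΔT) = (+$112.401 billion) / 0.58189 ≈ +$193.2 billion.
Net ΔY = k(ΔG − c·ΔT) = (−$437.599 billion) / 0.58189 ≈ −$752 billion.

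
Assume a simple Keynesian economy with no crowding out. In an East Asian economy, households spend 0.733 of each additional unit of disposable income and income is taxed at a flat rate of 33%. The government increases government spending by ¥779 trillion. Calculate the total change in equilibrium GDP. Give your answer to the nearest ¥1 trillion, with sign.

+¥1,531 trillion

Government-spending multiplier = 1/(1 − c(1−t)) = 1/(1 − 0.733×0.67) = 1/0.50889 ≈ 1.965.
ΔY = k × ΔG = (+¥779 trillion) / 0.50889 ≈ +¥1,531 trillion.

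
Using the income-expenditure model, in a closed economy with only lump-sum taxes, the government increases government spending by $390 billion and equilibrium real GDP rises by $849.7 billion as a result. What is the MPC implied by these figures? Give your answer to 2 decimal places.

0.54

Implied spending multiplier k = ΔY/ΔG = 849.7/390 ≈ 2.1787.
Since k = 1/(1 − MPC), MPC = 1 − 1/k = 1 − ΔG/ΔY = 1 − 390/849.7 ≈ 0.54.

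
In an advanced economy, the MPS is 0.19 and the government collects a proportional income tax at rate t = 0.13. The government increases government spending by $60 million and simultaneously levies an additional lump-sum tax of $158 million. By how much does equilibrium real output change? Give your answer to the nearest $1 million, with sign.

−$230 million

MPC = 1 − MPS = 1 − 0.19 = 0.81.
Expenditure multiplier = 1/(1 − c(1−t)) = 1/(1 − 0.81×0.87) = 1/0.2953 ≈ 3.386.
ΔG contributes k·ΔG = (+$60 million) / 0.2953 ≈ +$203.2 million.
ΔT of +$158 million changes first-round spending by −c·ΔT = −$127.98 million, contributing k·(−c·ΔT) = (−$127.98 million) / 0.2953 ≈ −$433.4 million.
Net ΔY = k(ΔG − c·ΔT) = (−$67.98 million) / 0.2953 ≈ −$230 million.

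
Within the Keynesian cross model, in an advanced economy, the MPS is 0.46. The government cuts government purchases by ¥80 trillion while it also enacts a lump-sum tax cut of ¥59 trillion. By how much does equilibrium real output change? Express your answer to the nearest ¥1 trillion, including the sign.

−¥105 trillion

MPC = 1 − MPS = 1 − 0.46 = 0.54.
Expenditure multiplier = 1/(1 − MPC) = 1/(1 − 0.54) = 1/0.46 ≈ 2.174.
ΔG contributes k·ΔG = (−¥80 trillion) / 0.46 ≈ −¥173.9 trillion.
ΔT of −¥59 trillion changes first-round spending by −c·ΔT = +¥31.86 trillion, contributing k·(−c·ΔT) = (+¥31.86 trillion) / 0.46 ≈ +¥69.3 trillion.
Net ΔY = k(ΔG − c·ΔT) = (−¥48.14 trillion) / 0.46 ≈ −¥105 trillion.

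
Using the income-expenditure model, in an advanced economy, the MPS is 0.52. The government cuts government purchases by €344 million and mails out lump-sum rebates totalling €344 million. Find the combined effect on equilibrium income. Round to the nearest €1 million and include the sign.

−€344 million

MPC = 1 − MPS = 1 − 0.52 = 0.48.
Expenditure multiplier = 1/(1 − MPC) = 1/(1 − 0.48) = 1/0.52 ≈ 1.923.
ΔG contributes k·ΔG = (−€344 million) / 0.52 ≈ −€661.5 million.
ΔT of −€344 million changes first-round spending by −c·ΔT = +€165.12 million, contributing k·(−c·ΔT) = (+€165.12 million) / 0.52 ≈ +€317.5 million.
With ΔG = ΔT and no other leakages, the balanced-budget multiplier is 1, so ΔY = ΔG = −€344 million.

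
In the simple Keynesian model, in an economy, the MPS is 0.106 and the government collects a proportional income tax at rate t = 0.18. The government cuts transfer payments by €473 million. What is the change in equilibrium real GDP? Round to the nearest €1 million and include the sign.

−€1,584 million

MPC = 1 − MPS = 1 − 0.106 = 0.894.
The transfer change shifts disposable income by −€473 million, so first-round consumption changes by c·ΔTR = 0.894 × (−€473 million) = −€422.862 million.
Expenditure multiplier = 1/(1 − c(1−t)) = 1/(1 − 0.894×0.82) = 1/0.26692 ≈ 3.746.
The transfer multiplier is c × k ≈ 3.349, so ΔY = k × (c·ΔTR) = (−€422.862 million) / 0.26692 ≈ −€1,584 million.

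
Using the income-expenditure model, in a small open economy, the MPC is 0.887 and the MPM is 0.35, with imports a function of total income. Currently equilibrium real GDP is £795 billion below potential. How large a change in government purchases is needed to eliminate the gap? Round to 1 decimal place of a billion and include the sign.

+£368.1 billion

Spending multiplier = 1/(1 − c + m) = 1/(1 − 0.887 + 0.35) = 1/0.463 ≈ 2.16.
Need ΔY = +£795 billion, so ΔG = ΔY/k = (+£795 billion) × 0.463 ≈ +£368.1 billion.
The government should increase government purchases by £368.1 billion.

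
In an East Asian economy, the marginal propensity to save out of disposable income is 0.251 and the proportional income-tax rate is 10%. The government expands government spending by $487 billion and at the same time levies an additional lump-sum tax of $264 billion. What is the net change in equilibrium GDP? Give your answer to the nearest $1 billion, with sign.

MPC = 1 − MPS = 1 − 0.251 = 0.749.
Expenditure multiplier = 1/(1 − c(1−t)) = 1/(1 − 0.749×0.9) = 1/0.3259 ≈ 3.068.
ΔG contributes k·ΔG = (+$487 billion) / 0.3259 ≈ +$1,494.3 billion.
ΔT of +$264 billion changes first-round spending by −c·ΔT = −$197.736 billion, contributing k·(−c·ΔT) = (−$197.736 billion) / 0.3259 ≈ −$606.7 billion.
Net ΔY = k(ΔG − c·ΔT) = (+$289.264 billion) / 0.3259 ≈ +$888 billion.

+$888 billion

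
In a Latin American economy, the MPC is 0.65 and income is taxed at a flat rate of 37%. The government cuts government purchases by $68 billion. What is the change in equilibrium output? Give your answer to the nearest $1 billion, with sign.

−$115 billion

Expenditure multiplier = 1/(1 − c(1−t)) = 1/(1 − 0.65×0.63) = 1/0.5905 ≈ 1.693.
ΔY = k × ΔG = (−$68 billion) / 0.5905 ≈ −$115 billion.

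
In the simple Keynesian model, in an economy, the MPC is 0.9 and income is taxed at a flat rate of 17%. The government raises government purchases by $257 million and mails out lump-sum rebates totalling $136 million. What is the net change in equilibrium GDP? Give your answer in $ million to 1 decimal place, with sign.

Expenditure multiplier = 1/(1 − c(1−t)) = 1/(1 − 0.9×0.83) = 1/0.253 ≈ 3.953.
ΔG contributes k·ΔG = (+$257 million) / 0.253 ≈ +$1,015.8 million.
ΔT of −$136 million changes first-round spending by −c·ΔT = +$122.4 million, contributing k·(−c·ΔT) = (+$122.4 million) / 0.253 ≈ +$483.8 million.
Net ΔY = k(ΔG − c·ΔT) = (+$379.4 million) / 0.253 ≈ +$1,499.6 million.

+$1,499.6 million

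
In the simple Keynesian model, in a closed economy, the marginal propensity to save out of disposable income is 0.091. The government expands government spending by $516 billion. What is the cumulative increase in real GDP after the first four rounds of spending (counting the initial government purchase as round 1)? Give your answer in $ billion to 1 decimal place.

MPC = 1 − MPS = 1 − 0.091 = 0.909.
Round 1 adds ΔG = $516 billion; each later round is MPC = 0.909 times the previous.
After 4 rounds: 516 + 469.044 + 426.360996 + 387.562145364 = ΔG·(1 − c^4)/(1 − c) = 516 × (1 − 0.682740290961)/0.091 ≈ $1,799 billion.

$1,799.0 billion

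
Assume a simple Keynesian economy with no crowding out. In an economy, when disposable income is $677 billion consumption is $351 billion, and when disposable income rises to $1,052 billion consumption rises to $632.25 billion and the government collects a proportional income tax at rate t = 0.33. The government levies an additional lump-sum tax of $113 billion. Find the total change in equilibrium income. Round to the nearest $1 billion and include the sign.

MPC = ΔC/ΔYd = (632.25 − 351)/(1,052 − 677) = 281.25/375 = 0.75.
A lump-sum tax change of +$113 billion shifts disposable income by −$113 billion; first-round consumption changes by −c × ΔT = −0.75 × (+$113 billion) = −$84.75 billion.
Expenditure multiplier = 1/(1 − c(1−t)) = 1/(1 − 0.75×0.67) = 1/0.4975 ≈ 2.01.
The tax multiplier is −c × k ≈ −1.508, so ΔY = k × (−c·ΔT) = (−$84.75 billion) / 0.4975 ≈ −$170 billion.

−$170 billion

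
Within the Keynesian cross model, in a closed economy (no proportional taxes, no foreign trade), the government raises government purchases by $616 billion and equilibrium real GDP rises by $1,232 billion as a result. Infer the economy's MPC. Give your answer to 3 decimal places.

0.500

Implied spending multiplier k = ΔY/ΔG = 1,232/616 = 2.
Since k = 1/(1 − MPC), MPC = 1 − 1/k = 1 − ΔG/ΔY = 1 − 616/1,232 = 0.500.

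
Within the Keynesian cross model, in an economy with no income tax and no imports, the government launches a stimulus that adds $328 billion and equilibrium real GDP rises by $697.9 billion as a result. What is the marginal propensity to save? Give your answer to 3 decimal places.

0.470

Implied spending multiplier k = ΔY/ΔG = 697.9/328 ≈ 2.1277.
Since k = 1/(1 − MPC), MPC = 1 − 1/k = 1 − ΔG/ΔY = 1 − 328/697.9 ≈ 0.530.
MPS = 1 − MPC = 0.470.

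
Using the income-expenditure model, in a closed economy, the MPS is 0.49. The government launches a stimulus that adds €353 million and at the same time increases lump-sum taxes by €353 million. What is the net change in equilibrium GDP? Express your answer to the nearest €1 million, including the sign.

+€353 million

MPC = 1 − MPS = 1 − 0.49 = 0.51.
Expenditure multiplier = 1/(1 − MPC) = 1/(1 − 0.51) = 1/0.49 ≈ 2.041.
ΔG contributes k·ΔG = (+€353 million) / 0.49 ≈ +€720.4 million.
ΔT of +€353 million changes first-round spending by −c·ΔT = −€180.03 million, contributing k·(−c·ΔT) = (−€180.03 million) / 0.49 ≈ −€367.4 million.
With ΔG = ΔT and no other leakages, the balanced-budget multiplier is 1, so ΔY = ΔG = +€353 million.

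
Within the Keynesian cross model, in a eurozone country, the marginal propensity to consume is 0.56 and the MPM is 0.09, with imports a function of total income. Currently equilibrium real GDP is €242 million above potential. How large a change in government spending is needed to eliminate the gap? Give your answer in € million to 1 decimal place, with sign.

Spending multiplier = 1/(1 − c + m) = 1/(1 − 0.56 + 0.09) = 1/0.53 ≈ 1.887.
Need ΔY = −€242 million, so ΔG = ΔY/k = (−€242 million) × 0.53 ≈ −€128.3 million.
The government should cut government spending by €128.3 million.

−€128.3 million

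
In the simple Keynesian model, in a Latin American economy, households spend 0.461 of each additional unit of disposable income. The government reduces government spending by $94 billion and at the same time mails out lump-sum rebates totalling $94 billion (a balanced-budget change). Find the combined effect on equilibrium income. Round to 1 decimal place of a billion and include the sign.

−$94.0 billion

Expenditure multiplier = 1/(1 − MPC) = 1/(1 − 0.461) = 1/0.539 ≈ 1.855.
ΔG contributes k·ΔG = (−$94 billion) / 0.539 ≈ −$174.4 billion.
ΔT of −$94 billion changes first-round spending by −c·ΔT = +$43.334 billion, contributing k·(−c·ΔT) = (+$43.334 billion) / 0.539 ≈ +$80.4 billion.
With ΔG = ΔT and no other leakages, the balanced-budget multiplier is 1, so ΔY = ΔG = −$94 billion.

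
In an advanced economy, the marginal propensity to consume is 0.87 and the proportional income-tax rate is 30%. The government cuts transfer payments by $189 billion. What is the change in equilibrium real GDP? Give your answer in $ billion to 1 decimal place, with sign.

−$420.5 billion

The transfer change shifts disposable income by −$189 billion, so first-round consumption changes by c·ΔTR = 0.87 × (−$189 billion) = −$164.43 billion.
Expenditure multiplier = 1/(1 − c(1−t)) = 1/(1 − 0.87×0.7) = 1/0.391 ≈ 2.558.
The transfer multiplier is c × k ≈ 2.225, so ΔY = k × (c·ΔTR) = (−$164.43 billion) / 0.391 ≈ −$420.5 billion.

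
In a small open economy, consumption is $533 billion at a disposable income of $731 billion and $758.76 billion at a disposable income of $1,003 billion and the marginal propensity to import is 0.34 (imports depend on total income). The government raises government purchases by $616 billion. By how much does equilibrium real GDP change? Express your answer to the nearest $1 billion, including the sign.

+$1,208 billion

MPC = ΔC/ΔYd = (758.76 − 533)/(1,003 − 731) = 225.76/272 = 0.83.
Government-spending multiplier = 1/(1 − c + m) = 1/(1 − 0.83 + 0.34) = 1/0.51 ≈ 1.961.
ΔY = k × ΔG = (+$616 billion) / 0.51 ≈ +$1,208 billion.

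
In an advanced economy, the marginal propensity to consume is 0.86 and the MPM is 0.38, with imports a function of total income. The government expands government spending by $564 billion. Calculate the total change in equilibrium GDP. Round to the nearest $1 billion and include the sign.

Government-spending multiplier = 1/(1 − c + m) = 1/(1 − 0.86 + 0.38) = 1/0.52 ≈ 1.923.
ΔY = k × ΔG = (+$564 billion) / 0.52 ≈ +$1,085 billion.

+$1,085 billion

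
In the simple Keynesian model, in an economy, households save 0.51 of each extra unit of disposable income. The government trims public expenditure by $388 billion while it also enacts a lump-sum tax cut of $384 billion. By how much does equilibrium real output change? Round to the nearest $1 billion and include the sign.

−$392 billion

MPC = 1 − MPS = 1 − 0.51 = 0.49.
Expenditure multiplier = 1/(1 − MPC) = 1/(1 − 0.49) = 1/0.51 ≈ 1.961.
ΔG contributes k·ΔG = (−$388 billion) / 0.51 ≈ −$760.8 billion.
ΔT of −$384 billion changes first-round spending by −c·ΔT = +$188.16 billion, contributing k·(−c·ΔT) = (+$188.16 billion) / 0.51 ≈ +$368.9 billion.
Net ΔY = k(ΔG − c·ΔT) = (−$199.84 billion) / 0.51 ≈ −$392 billion.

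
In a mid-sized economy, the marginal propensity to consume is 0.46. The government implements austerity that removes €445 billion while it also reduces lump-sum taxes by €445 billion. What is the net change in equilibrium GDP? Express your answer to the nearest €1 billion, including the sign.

−€445 billion

Expenditure multiplier = 1/(1 − MPC) = 1/(1 − 0.46) = 1/0.54 ≈ 1.852.
ΔG contributes k·ΔG = (−€445 billion) / 0.54 ≈ −€824.1 billion.
ΔT of −€445 billion changes first-round spending by −c·ΔT = +€204.7 billion, contributing k·(−c·ΔT) = (+€204.7 billion) / 0.54 ≈ +€379.1 billion.
With ΔG = ΔT and no other leakages, the balanced-budget multiplier is 1, so ΔY = ΔG = −€445 billion.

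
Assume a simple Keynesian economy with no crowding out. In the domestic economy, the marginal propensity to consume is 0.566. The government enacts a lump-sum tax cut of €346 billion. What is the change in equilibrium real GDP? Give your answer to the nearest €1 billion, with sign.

A lump-sum tax change of −€346 billion shifts disposable income by +€346 billion; first-round consumption changes by −c × ΔT = −0.566 × (−€346 billion) = +€195.836 billion.
Expenditure multiplier = 1/(1 − MPC) = 1/(1 − 0.566) = 1/0.434 ≈ 2.304.
The tax multiplier is −c × k ≈ −1.304, so ΔY = k × (−c·ΔT) = (+€195.836 billion) / 0.434 ≈ +€451 billion.

+€451 billion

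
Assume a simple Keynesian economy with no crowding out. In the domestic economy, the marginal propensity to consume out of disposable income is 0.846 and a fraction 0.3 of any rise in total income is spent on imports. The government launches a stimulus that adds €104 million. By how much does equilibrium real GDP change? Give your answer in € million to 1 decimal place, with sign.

+€229.1 million

Government-spending multiplier = 1/(1 − c + m) = 1/(1 − 0.846 + 0.3) = 1/0.454 ≈ 2.203.
ΔY = k × ΔG = (+€104 million) / 0.454 ≈ +€229.1 million.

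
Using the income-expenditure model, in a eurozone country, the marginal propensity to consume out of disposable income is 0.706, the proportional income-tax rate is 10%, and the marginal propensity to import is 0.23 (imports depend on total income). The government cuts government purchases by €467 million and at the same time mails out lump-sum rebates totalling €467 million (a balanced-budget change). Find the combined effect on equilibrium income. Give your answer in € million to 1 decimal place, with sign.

Expenditure multiplier = 1/(1 − c(1−t) + m) = 1/(1 − 0.706×0.9 + 0.23) = 1/0.5946 ≈ 1.682.
ΔG contributes k·ΔG = (−€467 million) / 0.5946 ≈ −€785.4 million.
ΔT of −€467 million changes first-round spending by −c·ΔT = +€329.702 million, contributing k·(−c·ΔT) = (+€329.702 million) / 0.5946 ≈ +€554.5 million.
Net ΔY = k(ΔG − c·ΔT) = (−€137.298 million) / 0.5946 ≈ −€230.9 million.

−€230.9 million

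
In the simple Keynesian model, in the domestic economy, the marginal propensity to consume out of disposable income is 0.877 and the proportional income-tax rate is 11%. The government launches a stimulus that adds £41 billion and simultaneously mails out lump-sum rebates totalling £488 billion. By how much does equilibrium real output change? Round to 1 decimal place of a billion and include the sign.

+£2,136.9 billion

Expenditure multiplier = 1/(1 − c(1−t)) = 1/(1 − 0.877×0.89) = 1/0.21947 ≈ 4.556.
ΔG contributes k·ΔG = (+£41 billion) / 0.21947 ≈ +£186.8 billion.
ΔT of −£488 billion changes first-round spending by −c·ΔT = +£427.976 billion, contributing k·(−c·ΔT) = (+£427.976 billion) / 0.21947 ≈ +£1,950 billion.
Net ΔY = k(ΔG − c·ΔT) = (+£468.976 billion) / 0.21947 ≈ +£2,136.9 billion.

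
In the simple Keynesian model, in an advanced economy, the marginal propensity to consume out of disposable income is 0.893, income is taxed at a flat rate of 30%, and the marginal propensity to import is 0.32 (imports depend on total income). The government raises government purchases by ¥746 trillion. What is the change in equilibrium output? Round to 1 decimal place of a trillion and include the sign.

Spending multiplier = 1/(1 − c(1−t) + m) = 1/(1 − 0.893×0.7 + 0.32) = 1/0.6949 ≈ 1.439.
ΔY = k × ΔG = (+¥746 trillion) / 0.6949 ≈ +¥1,073.5 trillion.

+¥1,073.5 trillion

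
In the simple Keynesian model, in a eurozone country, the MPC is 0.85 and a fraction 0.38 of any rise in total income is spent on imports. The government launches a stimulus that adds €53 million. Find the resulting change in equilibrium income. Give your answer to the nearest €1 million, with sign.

+€100 million

Government-spending multiplier = 1/(1 − c + m) = 1/(1 − 0.85 + 0.38) = 1/0.53 ≈ 1.887.
ΔY = k × ΔG = (+€53 million) / 0.53 = +€100 million.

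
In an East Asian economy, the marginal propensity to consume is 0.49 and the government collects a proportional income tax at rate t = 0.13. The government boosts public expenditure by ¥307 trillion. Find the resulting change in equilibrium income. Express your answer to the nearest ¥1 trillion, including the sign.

+¥535 trillion

Spending multiplier = 1/(1 − c(1−t)) = 1/(1 − 0.49×0.87) = 1/0.5737 ≈ 1.743.
ΔY = k × ΔG = (+¥307 trillion) / 0.5737 ≈ +¥535 trillion.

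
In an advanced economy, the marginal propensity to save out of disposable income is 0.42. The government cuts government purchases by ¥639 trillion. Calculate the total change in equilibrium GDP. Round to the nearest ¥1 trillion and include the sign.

−¥1,521 trillion

MPC = 1 − MPS = 1 − 0.42 = 0.58.
Government-spending multiplier = 1/(1 − MPC) = 1/(1 − 0.58) = 1/0.42 ≈ 2.381.
ΔY = k × ΔG = (−¥639 trillion) / 0.42 ≈ −¥1,521 trillion.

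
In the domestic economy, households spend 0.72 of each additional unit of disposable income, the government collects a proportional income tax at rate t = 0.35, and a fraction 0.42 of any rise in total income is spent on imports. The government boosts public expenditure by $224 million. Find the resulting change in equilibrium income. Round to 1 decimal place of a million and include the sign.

Government-spending multiplier = 1/(1 − c(1−t) + m) = 1/(1 − 0.72×0.65 + 0.42) = 1/0.952 ≈ 1.05.
ΔY = k × ΔG = (+$224 million) / 0.952 ≈ +$235.3 million.

+$235.3 million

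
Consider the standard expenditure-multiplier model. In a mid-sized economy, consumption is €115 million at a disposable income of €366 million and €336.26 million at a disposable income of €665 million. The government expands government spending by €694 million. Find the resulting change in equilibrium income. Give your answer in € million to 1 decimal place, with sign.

+€2,669.2 million

MPC = ΔC/ΔYd = (336.26 − 115)/(665 − 366) = 221.26/299 = 0.74.
Government-spending multiplier = 1/(1 − MPC) = 1/(1 − 0.74) = 1/0.26 ≈ 3.846.
ΔY = k × ΔG = (+€694 million) / 0.26 ≈ +€2,669.2 million.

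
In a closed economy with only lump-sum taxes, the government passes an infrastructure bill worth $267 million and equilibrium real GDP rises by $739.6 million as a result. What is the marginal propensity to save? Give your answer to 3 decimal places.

0.361

Implied spending multiplier k = ΔY/ΔG = 739.6/267 ≈ 2.77.
Since k = 1/(1 − MPC), MPC = 1 − 1/k = 1 − ΔG/ΔY = 1 − 267/739.6 ≈ 0.639.
MPS = 1 − MPC = 0.361.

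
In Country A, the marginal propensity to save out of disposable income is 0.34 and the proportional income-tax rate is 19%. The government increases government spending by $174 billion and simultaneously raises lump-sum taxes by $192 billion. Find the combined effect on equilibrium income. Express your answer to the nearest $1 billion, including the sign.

+$102 billion

MPC = 1 − MPS = 1 − 0.34 = 0.66.
Expenditure multiplier = 1/(1 − c(1−t)) = 1/(1 − 0.66×0.81) = 1/0.4654 ≈ 2.149.
ΔG contributes k·ΔG = (+$174 billion) / 0.4654 ≈ +$373.9 billion.
ΔT of +$192 billion changes first-round spending by −c·ΔT = −$126.72 billion, contributing k·(−c·ΔT) = (−$126.72 billion) / 0.4654 ≈ −$272.3 billion.
Net ΔY = k(ΔG − c·ΔT) = (+$47.28 billion) / 0.4654 ≈ +$102 billion.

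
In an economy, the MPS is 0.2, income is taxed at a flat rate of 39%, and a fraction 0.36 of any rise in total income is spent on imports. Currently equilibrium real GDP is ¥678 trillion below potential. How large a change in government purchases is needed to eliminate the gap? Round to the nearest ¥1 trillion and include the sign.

+¥591 trillion

MPC = 1 − MPS = 1 − 0.2 = 0.8.
Spending multiplier = 1/(1 − c(1−t) + m) = 1/(1 − 0.8×0.61 + 0.36) = 1/0.872 ≈ 1.147.
Need ΔY = +¥678 trillion, so ΔG = ΔY/k = (+¥678 trillion) × 0.872 ≈ +¥591 trillion.
The government should increase government purchases by ¥591 trillion.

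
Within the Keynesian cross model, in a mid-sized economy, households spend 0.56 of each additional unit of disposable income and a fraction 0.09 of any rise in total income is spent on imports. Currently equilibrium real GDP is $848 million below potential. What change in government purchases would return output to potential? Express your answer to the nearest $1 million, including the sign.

Spending multiplier = 1/(1 − c + m) = 1/(1 − 0.56 + 0.09) = 1/0.53 ≈ 1.887.
Need ΔY = +$848 million, so ΔG = ΔY/k = (+$848 million) × 0.53 ≈ +$449 million.
The government should increase government purchases by $449 million.

+$449 million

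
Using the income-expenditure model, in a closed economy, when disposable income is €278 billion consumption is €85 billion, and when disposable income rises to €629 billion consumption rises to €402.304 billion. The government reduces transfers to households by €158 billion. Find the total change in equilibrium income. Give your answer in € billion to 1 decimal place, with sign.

−€1,487.8 billion

MPC = ΔC/ΔYd = (402.304 − 85)/(629 − 278) = 317.304/351 = 0.904.
The transfer change shifts disposable income by −€158 billion, so first-round consumption changes by c·ΔTR = 0.904 × (−€158 billion) = −€142.832 billion.
Expenditure multiplier = 1/(1 − MPC) = 1/(1 − 0.904) = 1/0.096 ≈ 10.417.
The transfer multiplier is c × k ≈ 9.417, so ΔY = k × (c·ΔTR) = (−€142.832 billion) / 0.096 ≈ −€1,487.8 billion.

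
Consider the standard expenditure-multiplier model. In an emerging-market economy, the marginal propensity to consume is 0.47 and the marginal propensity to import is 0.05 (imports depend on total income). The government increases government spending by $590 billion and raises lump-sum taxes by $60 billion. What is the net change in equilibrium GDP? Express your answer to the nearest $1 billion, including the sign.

Expenditure multiplier = 1/(1 − c + m) = 1/(1 − 0.47 + 0.05) = 1/0.58 ≈ 1.724.
ΔG contributes k·ΔG = (+$590 billion) / 0.58 ≈ +$1,017.2 billion.
ΔT of +$60 billion changes first-round spending by −c·ΔT = −$28.2 billion, contributing k·(−c·ΔT) = (−$28.2 billion) / 0.58 ≈ −$48.6 billion.
Net ΔY = k(ΔG − c·ΔT) = (+$561.8 billion) / 0.58 ≈ +$969 billion.

+$969 billion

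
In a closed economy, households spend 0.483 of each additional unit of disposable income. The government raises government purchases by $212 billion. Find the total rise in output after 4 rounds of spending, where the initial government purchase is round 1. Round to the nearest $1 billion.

Round 1 adds ΔG = $212 billion; each later round is MPC = 0.483 times the previous.
After 4 rounds: 212 + 102.396 + 49.457268 + 23.887860444 = ΔG·(1 − c^4)/(1 − c) = 212 × (1 − 0.054423757521)/0.517 ≈ $388 billion.

$388 billion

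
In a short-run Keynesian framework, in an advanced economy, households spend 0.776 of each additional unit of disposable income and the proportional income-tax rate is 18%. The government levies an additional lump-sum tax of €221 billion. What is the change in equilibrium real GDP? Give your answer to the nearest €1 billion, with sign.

A lump-sum tax change of +€221 billion shifts disposable income by −€221 billion; first-round consumption changes by −c × ΔT = −0.776 × (+€221 billion) = −€171.496 billion.
Expenditure multiplier = 1/(1 − c(1−t)) = 1/(1 − 0.776×0.82) = 1/0.36368 ≈ 2.75.
The tax multiplier is −c × k ≈ −2.134, so ΔY = k × (−c·ΔT) = (−€171.496 billion) / 0.36368 ≈ −€472 billion.

−€472 billion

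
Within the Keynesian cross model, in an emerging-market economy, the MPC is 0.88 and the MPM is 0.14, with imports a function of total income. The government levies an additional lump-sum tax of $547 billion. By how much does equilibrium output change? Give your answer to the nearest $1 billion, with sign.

A lump-sum tax change of +$547 billion shifts disposable income by −$547 billion; first-round consumption changes by −c × ΔT = −0.88 × (+$547 billion) = −$481.36 billion.
Expenditure multiplier = 1/(1 − c + m) = 1/(1 − 0.88 + 0.14) = 1/0.26 ≈ 3.846.
The tax multiplier is −c × k ≈ −3.385, so ΔY = k × (−c·ΔT) = (−$481.36 billion) / 0.26 ≈ −$1,851 billion.

−$1,851 billion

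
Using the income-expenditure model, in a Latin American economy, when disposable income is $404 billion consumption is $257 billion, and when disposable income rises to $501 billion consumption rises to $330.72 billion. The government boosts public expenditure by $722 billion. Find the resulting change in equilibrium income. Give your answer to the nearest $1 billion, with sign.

MPC = ΔC/ΔYd = (330.72 − 257)/(501 − 404) = 73.72/97 = 0.76.
Expenditure multiplier = 1/(1 − MPC) = 1/(1 − 0.76) = 1/0.24 ≈ 4.167.
ΔY = k × ΔG = (+$722 billion) / 0.24 ≈ +$3,008 billion.

+$3,008 billion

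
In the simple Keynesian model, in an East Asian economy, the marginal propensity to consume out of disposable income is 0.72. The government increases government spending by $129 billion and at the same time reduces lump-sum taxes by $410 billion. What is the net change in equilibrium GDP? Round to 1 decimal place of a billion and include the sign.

+$1,515.0 billion

Expenditure multiplier = 1/(1 − MPC) = 1/(1 − 0.72) = 1/0.28 ≈ 3.571.
ΔG contributes k·ΔG = (+$129 billion) / 0.28 ≈ +$460.7 billion.
ΔT of −$410 billion changes first-round spending by −c·ΔT = +$295.2 billion, contributing k·(−c·ΔT) = (+$295.2 billion) / 0.28 ≈ +$1,054.3 billion.
Net ΔY = k(ΔG − c·ΔT) = (+$424.2 billion) / 0.28 = +$1,515 billion.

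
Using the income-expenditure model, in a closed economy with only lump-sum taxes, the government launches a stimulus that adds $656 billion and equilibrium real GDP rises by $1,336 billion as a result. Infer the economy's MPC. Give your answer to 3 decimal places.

0.509

Implied spending multiplier k = ΔY/ΔG = 1,336/656 ≈ 2.0366.
Since k = 1/(1 − MPC), MPC = 1 − 1/k = 1 − ΔG/ΔY = 1 − 656/1,336 ≈ 0.509.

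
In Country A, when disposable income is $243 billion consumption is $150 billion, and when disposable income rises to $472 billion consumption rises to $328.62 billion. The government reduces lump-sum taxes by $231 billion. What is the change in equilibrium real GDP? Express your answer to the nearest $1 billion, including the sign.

+$819 billion

MPC = ΔC/ΔYd = (328.62 − 150)/(472 − 243) = 178.62/229 = 0.78.
A lump-sum tax change of −$231 billion shifts disposable income by +$231 billion; first-round consumption changes by −c × ΔT = −0.78 × (−$231 billion) = +$180.18 billion.
Expenditure multiplier = 1/(1 − MPC) = 1/(1 − 0.78) = 1/0.22 ≈ 4.545.
The tax multiplier is −c × k ≈ −3.545, so ΔY = k × (−c·ΔT) = (+$180.18 billion) / 0.22 = +$819 billion.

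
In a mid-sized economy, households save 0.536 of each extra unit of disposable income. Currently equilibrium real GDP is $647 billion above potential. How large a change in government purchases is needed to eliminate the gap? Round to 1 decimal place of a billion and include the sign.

−$346.8 billion

MPC = 1 − MPS = 1 − 0.536 = 0.464.
Spending multiplier = 1/(1 − MPC) = 1/(1 − 0.464) = 1/0.536 ≈ 1.866.
Need ΔY = −$647 billion, so ΔG = ΔY/k = (−$647 billion) × 0.536 ≈ −$346.8 billion.
The government should cut government purchases by $346.8 billion.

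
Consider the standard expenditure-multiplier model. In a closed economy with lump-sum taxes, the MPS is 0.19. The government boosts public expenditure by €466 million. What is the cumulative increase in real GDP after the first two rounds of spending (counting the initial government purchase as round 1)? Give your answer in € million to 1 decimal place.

€843.5 million

MPC = 1 − MPS = 1 − 0.19 = 0.81.
Round 1 adds ΔG = €466 million; each later round is MPC = 0.81 times the previous.
After 2 rounds: 466 + 377.46 = ΔG·(1 − c^2)/(1 − c) = 466 × (1 − 0.6561)/0.19 ≈ €843.5 million.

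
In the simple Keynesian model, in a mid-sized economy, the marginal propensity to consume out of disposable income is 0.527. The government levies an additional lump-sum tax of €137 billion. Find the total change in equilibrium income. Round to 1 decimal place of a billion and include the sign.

A lump-sum tax change of +€137 billion shifts disposable income by −€137 billion; first-round consumption changes by −c × ΔT = −0.527 × (+€137 billion) = −€72.199 billion.
Expenditure multiplier = 1/(1 − MPC) = 1/(1 − 0.527) = 1/0.473 ≈ 2.114.
The tax multiplier is −c × k ≈ −1.114, so ΔY = k × (−c·ΔT) = (−€72.199 billion) / 0.473 ≈ −€152.6 billion.

−€152.6 billion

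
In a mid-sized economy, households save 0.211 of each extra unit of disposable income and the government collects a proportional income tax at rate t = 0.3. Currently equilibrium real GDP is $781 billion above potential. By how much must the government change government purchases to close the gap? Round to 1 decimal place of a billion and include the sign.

−$349.7 billion

MPC = 1 − MPS = 1 − 0.211 = 0.789.
Spending multiplier = 1/(1 − c(1−t)) = 1/(1 − 0.789×0.7) = 1/0.4477 ≈ 2.234.
Need ΔY = −$781 billion, so ΔG = ΔY/k = (−$781 billion) × 0.4477 ≈ −$349.7 billion.
The government should cut government purchases by $349.7 billion.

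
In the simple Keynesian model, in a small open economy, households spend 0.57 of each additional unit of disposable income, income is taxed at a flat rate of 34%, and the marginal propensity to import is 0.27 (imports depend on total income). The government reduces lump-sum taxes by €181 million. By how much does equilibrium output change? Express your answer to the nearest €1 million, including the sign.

A lump-sum tax change of −€181 million shifts disposable income by +€181 million; first-round consumption changes by −c × ΔT = −0.57 × (−€181 million) = +€103.17 million.
Expenditure multiplier = 1/(1 − c(1−t) + m) = 1/(1 − 0.57×0.66 + 0.27) = 1/0.8938 ≈ 1.119.
The tax multiplier is −c × k ≈ −0.638, so ΔY = k × (−c·ΔT) = (+€103.17 million) / 0.8938 ≈ +€115 million.

+€115 million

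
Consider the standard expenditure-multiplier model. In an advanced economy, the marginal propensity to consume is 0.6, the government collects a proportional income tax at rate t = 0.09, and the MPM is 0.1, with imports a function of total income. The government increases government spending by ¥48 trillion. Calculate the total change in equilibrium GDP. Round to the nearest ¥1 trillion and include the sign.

Expenditure multiplier = 1/(1 − c(1−t) + m) = 1/(1 − 0.6×0.91 + 0.1) = 1/0.554 ≈ 1.805.
ΔY = k × ΔG = (+¥48 trillion) / 0.554 ≈ +¥87 trillion.

+¥87 trillion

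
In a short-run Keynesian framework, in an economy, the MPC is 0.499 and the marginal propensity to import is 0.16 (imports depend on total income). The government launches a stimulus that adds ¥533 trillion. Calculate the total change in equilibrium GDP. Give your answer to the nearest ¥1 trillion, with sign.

Government-spending multiplier = 1/(1 − c + m) = 1/(1 − 0.499 + 0.16) = 1/0.661 ≈ 1.513.
ΔY = k × ΔG = (+¥533 trillion) / 0.661 ≈ +¥806 trillion.

+¥806 trillion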